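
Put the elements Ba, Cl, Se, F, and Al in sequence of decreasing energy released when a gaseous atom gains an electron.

Cl > F > Se > Al > Ba

F is in period 2, group 17; Al is in period 3, group 13; Cl is in period 3, group 17; Se is in period 4, group 16; Ba is in period 6, group 2.
EA tends to increase across a period and decrease down a group, though the pattern is less regular than for IE or radius.
Here both period and group differ, so the two effects have to be weighed against each other.
Al > Ba: relative to Ba, both the across-period and down-group shifts push Al's electron affinity up.
Se > Al: period and group pull opposite ways; the across-period shift dominates (195 vs 42 kJ/mol).
F > Se: relative to Se, both the across-period and down-group shifts push F's electron affinity up.
Cl > F: this pair runs against the simple trend — see the exception note.
Note the exception: Cl has a higher electron affinity than F, contrary to the simple trend — F's small 2p subshell makes the incoming electron feel strong e⁻–e⁻ repulsion, so Cl actually releases more energy on gaining an electron.
For reference (kJ/mol): F 328, Al 42, Cl 349, Se 195, Ba 14.
So from highest to lowest: Cl > F > Se > Al > Ba.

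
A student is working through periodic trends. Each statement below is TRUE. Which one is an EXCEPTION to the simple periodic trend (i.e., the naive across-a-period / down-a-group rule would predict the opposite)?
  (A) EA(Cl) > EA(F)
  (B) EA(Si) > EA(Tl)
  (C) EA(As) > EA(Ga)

The general trend: electron affinity increases across a period and decreases down a group.
(A) Cl (period 3, group 17) vs F (period 2, group 17): the stated order contradicts the simple trend.
(B) Si (period 3, group 14) vs Tl (period 6, group 13): the stated order agrees with the simple trend.
(C) As (period 4, group 15) vs Ga (period 4, group 13): the stated order agrees with the simple trend.
The exception is (A): F's small 2p subshell makes the incoming electron feel strong e⁻–e⁻ repulsion, so Cl actually releases more energy on gaining an electron.

(A)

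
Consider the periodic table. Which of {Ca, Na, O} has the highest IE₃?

Na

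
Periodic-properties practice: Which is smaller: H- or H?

Forming H- adds 1 electron to H. More electron–electron repulsion in the same shell, with unchanged nuclear charge, lets the cloud expand.
An anion is larger than its parent atom: H- > H.

H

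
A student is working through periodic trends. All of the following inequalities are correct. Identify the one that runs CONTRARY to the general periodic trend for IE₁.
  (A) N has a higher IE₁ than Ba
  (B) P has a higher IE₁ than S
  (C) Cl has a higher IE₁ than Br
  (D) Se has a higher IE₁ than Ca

(B)

The general trend: IE₁ increases across a period and decreases down a group.
(A) N (period 2, group 15) vs Ba (period 6, group 2): the stated order agrees with the simple trend.
(B) P (period 3, group 15) vs S (period 3, group 16): the stated order contradicts the simple trend.
(C) Cl (period 3, group 17) vs Br (period 4, group 17): the stated order agrees with the simple trend.
(D) Se (period 4, group 16) vs Ca (period 4, group 2): the stated order agrees with the simple trend.
The exception is (B): S (3p⁴) ionizes more easily than half-filled P (3p³) because the paired 3p electron in S is pushed out by e⁻–e⁻ repulsion.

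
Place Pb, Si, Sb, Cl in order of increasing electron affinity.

EA tends to increase across a period and decrease down a group, though the pattern is less regular than for IE or radius.
These span different periods and groups, so the two trends combine.
Sb > Pb: both effects reinforce here, so Sb is clearly the higher of the two.
Si > Sb: period and group pull opposite ways; the down-group shift dominates (134 vs 103 kJ/mol).
Cl > Si: Cl lies to the right of Si in period 3, so the across-period effect alone puts Cl higher.
Approximate values (kJ/mol): Si 134, Cl 349, Sb 103, Pb 35.
So from lowest to highest: Pb < Sb < Si < Cl.

Pb, Sb, Si, Cl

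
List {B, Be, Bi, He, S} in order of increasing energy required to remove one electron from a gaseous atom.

Bi < B < Be < S < He

He is in period 1, group 18; Be is in period 2, group 2; B is in period 2, group 13; S is in period 3, group 16; Bi is in period 6, group 15.
Across a period the outer electron is held more tightly (higher IE₁); down a group it sits in a higher shell, more shielded, and comes off more easily.
These span different periods and groups, so the two trends combine.
B > Bi: the two effects oppose for this pair; the down-group effect wins (801 vs 703 kJ/mol).
Be > B: this pair runs against the simple trend — see the exception note.
S > Be: period and group pull opposite ways; the across-period shift dominates (1000 vs 900 kJ/mol).
He > S: both effects reinforce here, so He is clearly the higher of the two.
Note the exception: Be has a higher first ionization energy than B, contrary to the simple trend — removing B's lone 2p electron is easier than breaking Be's filled 2s².
For reference (kJ/mol): He 2372, Be 900, B 801, S 1000, Bi 703.
So from lowest to highest: Bi < B < Be < S < He.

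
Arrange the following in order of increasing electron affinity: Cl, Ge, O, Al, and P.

Al, P, Ge, O, Cl

O is in period 2, group 16; Al is in period 3, group 13; P is in period 3, group 15; Cl is in period 3, group 17; Ge is in period 4, group 14.
Electron affinity generally becomes more exothermic across a period toward the halogens and less exothermic down a group.
Neither a single period nor a single group — weigh both effects.
P > Al: P lies to the right of Al in period 3, so the across-period effect alone puts P higher.
Ge > P: this pair runs against the simple trend — see the exception note.
O > Ge: both effects reinforce here, so O is clearly the higher of the two.
Cl > O: period and group pull opposite ways; the across-period shift dominates (349 vs 141 kJ/mol).
Note the exception: Ge has a higher electron affinity than P, contrary to the simple trend — adding an electron to P's half-filled np³ subshell costs electron-pairing energy.
For reference (kJ/mol): O 141, Al 42, P 72, Cl 349, Ge 119.
So from lowest to highest: Al < P < Ge < O < Cl.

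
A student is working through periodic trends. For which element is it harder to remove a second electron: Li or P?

Li

The second ionization energy removes an electron from the +1 ion. For each element: Li⁺ is the bare [He] core; P⁺ still has 4 valence electrons.
Core electrons are held far more tightly than valence electrons, so Li tops the IE_2 order.
Tabulated IE_2 (kJ/mol): Li 7298, P 1907.
So the second ionization energies run P < Li.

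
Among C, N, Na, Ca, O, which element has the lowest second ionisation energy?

Ca

Consider each +1 ion: C⁺ still has 3 valence electrons; N⁺ still has 4 valence electrons; Na⁺ is the bare [Ne] core; Ca⁺ still has 1 valence electron; O⁺ still has 5 valence electrons.
Breaking into a closed-shell core is much more expensive than removing a leftover valence electron — Na has the largest IE_2 here.
Valence configurations: C⁺ [He]2s²2p¹, N⁺ [He]2s²2p², Ca⁺ [Ar]4s¹, O⁺ [He]2s²2p³.
Tabulated IE_2 (kJ/mol): C 2353, N 2856, Na 4562, Ca 1145, O 3388.
So the second ionization energies run Ca < C < N < O < Na.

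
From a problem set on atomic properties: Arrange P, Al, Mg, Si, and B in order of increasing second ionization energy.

Mg < Si < Al < P < B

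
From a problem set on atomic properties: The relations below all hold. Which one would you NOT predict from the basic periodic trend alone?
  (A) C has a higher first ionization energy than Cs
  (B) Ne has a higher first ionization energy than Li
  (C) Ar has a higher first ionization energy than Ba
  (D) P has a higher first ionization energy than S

(D)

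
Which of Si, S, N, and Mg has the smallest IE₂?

After 1 electron has been removed, what remains? Si⁺ still has 3 valence electrons; S⁺ still has 5 valence electrons; N⁺ still has 4 valence electrons; Mg⁺ still has 1 valence electron.
All are still removing valence electrons, so compare the +1 ions as you would atoms: IE_2 generally rises across a period (higher Z_eff) and falls down a group (larger shell), subject to the usual subshell exceptions.
Valence configurations: Si⁺ [Ne]3s²3p¹, S⁺ [Ne]3s²3p³, N⁺ [He]2s²2p², Mg⁺ [Ne]3s¹.
Tabulated IE_2 (kJ/mol): Si 1577, S 2252, N 2856, Mg 1451.
So the second ionization energies run Mg < Si < S < N.

Mg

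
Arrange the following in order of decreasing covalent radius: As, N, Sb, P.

Sb, As, P, N

Atomic radius shrinks across a period as nuclear charge pulls the same shell inward, and grows down a group as new shells are added.
All are in group 15, so atomic radius increases down the group.
So from largest to smallest: Sb > As > P > N.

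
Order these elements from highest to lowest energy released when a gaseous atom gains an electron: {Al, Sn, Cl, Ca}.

Cl > Sn > Al > Ca

Al is in period 3, group 13; Cl is in period 3, group 17; Ca is in period 4, group 2; Sn is in period 5, group 14.
EA tends to increase across a period and decrease down a group, though the pattern is less regular than for IE or radius.
Here both period and group differ, so the two effects have to be weighed against each other.
Al > Ca: both effects reinforce here, so Al is clearly the higher of the two.
Sn > Al: the two effects oppose for this pair; the across-period effect wins (107 vs 42 kJ/mol).
Cl > Sn: both effects reinforce here, so Cl is clearly the higher of the two.
Approximate values (kJ/mol): Al 42, Cl 349, Ca 2, Sn 107.
So from highest to lowest: Cl > Sn > Al > Ca.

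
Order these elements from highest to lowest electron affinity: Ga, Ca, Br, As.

Br, As, Ga, Ca

Ca is in period 4, group 2; Ga is in period 4, group 13; As is in period 4, group 15; Br is in period 4, group 17.
EA tends to increase across a period and decrease down a group, though the pattern is less regular than for IE or radius.
All lie in period 4, so electron affinity increases left to right.
So from highest to lowest: Br > As > Ga > Ca.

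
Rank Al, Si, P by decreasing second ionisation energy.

IE_2 is the cost of taking one more electron from the +1 cation: Al⁺ still has 2 valence electrons; Si⁺ still has 3 valence electrons; P⁺ still has 4 valence electrons.
All are still removing valence electrons, so compare the +1 ions as you would atoms: IE_2 generally rises across a period (higher Z_eff) and falls down a group (larger shell), subject to the usual subshell exceptions.
Valence configurations: Al⁺ [Ne]3s², Si⁺ [Ne]3s²3p¹, P⁺ [Ne]3s²3p².
Si⁺ loses a lone 3p electron whereas Al⁺ must break into a filled 3s² pair, so IE_2(Al) > IE_2(Si) even though Si has the higher nuclear charge.
The numbers (kJ/mol): Al 1817, Si 1577, P 1907.
So the second ionization energies run Si < Al < P.

P, Al, Si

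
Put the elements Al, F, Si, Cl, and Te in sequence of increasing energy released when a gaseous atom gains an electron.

F is in period 2, group 17; Al is in period 3, group 13; Si is in period 3, group 14; Cl is in period 3, group 17; Te is in period 5, group 16.
Adding an electron releases more energy for atoms nearer the top right (short of the noble gases).
These span different periods and groups, so the two trends combine.
Si > Al: Si lies to the right of Al in period 3, so the across-period effect alone puts Si higher.
Te > Si: the two effects oppose for this pair; the across-period effect wins (190 vs 134 kJ/mol).
F > Te: both effects reinforce here, so F is clearly the higher of the two.
Cl > F: this pair runs against the simple trend — see the exception note.
Note the exception: Cl has a higher electron affinity than F, contrary to the simple trend — F's small 2p subshell makes the incoming electron feel strong e⁻–e⁻ repulsion, so Cl actually releases more energy on gaining an electron.
Approximate values (kJ/mol): F 328, Al 42, Si 134, Cl 349, Te 190.
So from lowest to highest: Al < Si < Te < F < Cl.

Al, Si, Te, F, Cl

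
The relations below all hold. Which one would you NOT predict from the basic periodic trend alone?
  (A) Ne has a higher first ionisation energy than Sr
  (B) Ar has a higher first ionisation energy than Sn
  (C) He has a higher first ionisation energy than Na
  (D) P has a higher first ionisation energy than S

(D)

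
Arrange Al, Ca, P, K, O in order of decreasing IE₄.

Al, O, Ca, K, P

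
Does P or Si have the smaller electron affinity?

P

Si is in period 3, group 14; P is in period 3, group 15.
Adding an electron releases more energy for atoms nearer the top right (short of the noble gases).
All lie in period 3; the across-period trend (electron affinity increases left to right) applies, with the exception below.
Note the exception: Si has a higher electron affinity than P, contrary to the simple trend — adding an electron to P's half-filled 3p³ is unfavourable, so Si (3p²) has the more exothermic EA.
Tabulated electron affinity (kJ/mol): Si 134, P 72.
So P has the smaller electron affinity (P < Si).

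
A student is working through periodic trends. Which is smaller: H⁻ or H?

H

Forming H⁻ adds 1 electron to H. More electron–electron repulsion in the same shell, with unchanged nuclear charge, lets the cloud expand.
An anion is larger than its parent atom: H⁻ > H.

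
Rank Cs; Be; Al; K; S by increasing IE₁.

Be is in period 2, group 2; Al is in period 3, group 13; S is in period 3, group 16; K is in period 4, group 1; Cs is in period 6, group 1.
IE₁ increases left→right with effective nuclear charge and decreases top→bottom as the valence shell moves farther out.
Neither a single period nor a single group — weigh both effects.
K > Cs: K sits above Cs in group 1, so the down-group effect alone puts K higher.
Al > K: relative to K, both the across-period and down-group shifts push Al's first ionization energy up.
Be > Al: period and group pull opposite ways; the down-group shift dominates (900 vs 578 kJ/mol).
S > Be: period and group pull opposite ways; the across-period shift dominates (1000 vs 900 kJ/mol).
Approximate values (kJ/mol): Be 900, Al 578, S 1000, K 419, Cs 376.
So from lowest to highest: Cs < K < Al < Be < S.

Cs < K < Al < Be < S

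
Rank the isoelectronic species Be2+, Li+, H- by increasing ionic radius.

All of these have 2 electrons, so size is governed by nuclear charge alone: the more protons, the stronger the pull on the same electron cloud, and the smaller the ion.
Nuclear charges: Be2+ (Z=4), Li+ (Z=3), H- (Z=1).
Smallest to largest: Be2+ < Li+ < H-.

Be2+ < Li+ < H-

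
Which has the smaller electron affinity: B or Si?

B is in period 2, group 13; Si is in period 3, group 14.
EA tends to increase across a period and decrease down a group, though the pattern is less regular than for IE or radius.
A diagonal step moves right (one effect) and down (the opposite effect) at once.
Si > B: period and group pull opposite ways; the across-period shift dominates (134 vs 27 kJ/mol).
Approximate values (kJ/mol): B 27, Si 134.
So B has the smaller electron affinity (B < Si).

B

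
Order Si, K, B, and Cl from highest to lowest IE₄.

After 3 electrons have been removed, what remains? Si³⁺ still has 1 valence electron; K³⁺ is already 2 electrons into the core; B³⁺ is the bare [He] core; Cl³⁺ still has 4 valence electrons.
Breaking into a closed-shell core is much more expensive than removing a leftover valence electron — K and B have the largest IE_4 here.
Valence configurations: Si³⁺ [Ne]3s¹, Cl³⁺ [Ne]3s²3p².
Approximate IE_4 values (kJ/mol): Si 4356, K 5877, B 25026, Cl 5159.
So the fourth ionization energies run Si < Cl < K < B.

B, K, Cl, Si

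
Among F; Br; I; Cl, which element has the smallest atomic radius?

F is in period 2, group 17; Cl is in period 3, group 17; Br is in period 4, group 17; I is in period 5, group 17.
Across a period the added protons contract the valence shell; down a group each new principal shell makes the atom larger.
All are in group 17, so atomic radius increases down the group.
The smallest atomic radius among these belongs to F.

F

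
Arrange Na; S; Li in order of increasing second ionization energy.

IE_2 is the cost of taking one more electron from the +1 cation: Na⁺ is the bare [Ne] core; S⁺ still has 5 valence electrons; Li⁺ is the bare [He] core.
Pulling an electron out of a noble-gas core costs far more than removing a remaining valence electron, so Na and Li sit at the high end of IE_2.
Tabulated IE_2 (kJ/mol): Na 4562, S 2252, Li 7298.
Hence IE_2: S < Na < Li.

S < Na < Li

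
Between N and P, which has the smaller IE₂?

IE_2 is the cost of taking one more electron from the +1 cation: N⁺ still has 4 valence electrons; P⁺ still has 4 valence electrons.
All are still removing valence electrons, so compare the +1 ions as you would atoms: IE_2 generally rises across a period (higher Z_eff) and falls down a group (larger shell), subject to the usual subshell exceptions.
Valence configurations: N⁺ [He]2s²2p², P⁺ [Ne]3s²3p².
Approximate IE_2 values (kJ/mol): N 2856, P 1907.
Hence IE_2: P < N.

P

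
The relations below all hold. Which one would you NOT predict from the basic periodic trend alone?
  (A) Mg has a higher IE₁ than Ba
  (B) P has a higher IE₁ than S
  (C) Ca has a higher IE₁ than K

(B)

The general trend: IE₁ increases across a period and decreases down a group.
(A) Mg (period 3, group 2) vs Ba (period 6, group 2): the stated order agrees with the simple trend.
(B) P (period 3, group 15) vs S (period 3, group 16): the stated order contradicts the simple trend.
(C) Ca (period 4, group 2) vs K (period 4, group 1): the stated order agrees with the simple trend.
The exception is (B): S (3p⁴) ionizes more easily than half-filled P (3p³) because the paired 3p electron in S is pushed out by e⁻–e⁻ repulsion.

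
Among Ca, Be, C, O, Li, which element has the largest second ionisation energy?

Li

After 1 electron has been removed, what remains? Ca⁺ still has 1 valence electron; Be⁺ still has 1 valence electron; C⁺ still has 3 valence electrons; O⁺ still has 5 valence electrons; Li⁺ is the bare [He] core.
Core electrons are held far more tightly than valence electrons, so Li tops the IE_2 order.
Valence configurations: Ca⁺ [Ar]4s¹, Be⁺ [He]2s¹, C⁺ [He]2s²2p¹, O⁺ [He]2s²2p³.
The numbers (kJ/mol): Ca 1145, Be 1757, C 2353, O 3388, Li 7298.
Hence IE_2: Ca < Be < C < O < Li.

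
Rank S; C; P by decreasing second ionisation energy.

C > S > P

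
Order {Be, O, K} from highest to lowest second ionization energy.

The second ionization energy removes an electron from the +1 ion. For each element: Be⁺ still has 1 valence electron; O⁺ still has 5 valence electrons; K⁺ is the bare [Ar] core.
Usually core removal costs more than valence removal, but here the competition is close: a tightly held n=2 valence electron can cost more to remove than an n=3 core electron, so the actual values have to decide it.
Valence configurations: Be⁺ [He]2s¹, O⁺ [He]2s²2p³.
The numbers (kJ/mol): Be 1757, O 3388, K 3052.
So the second ionization energies run Be < K < O.

O, K, Be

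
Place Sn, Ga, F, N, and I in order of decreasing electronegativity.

N is in period 2, group 15; F is in period 2, group 17; Ga is in period 4, group 13; Sn is in period 5, group 14; I is in period 5, group 17.
EN rises left→right (higher Z_eff, smaller atoms) and falls top→bottom (larger, more shielded atoms).
These span different periods and groups, so the two trends combine.
Sn > Ga: the two effects oppose for this pair; the across-period effect wins (1.96 vs 1.81).
I > Sn: I lies to the right of Sn in period 5, so the across-period effect alone puts I higher.
N > I: period and group pull opposite ways; the down-group shift dominates (3.04 vs 2.66).
F > N: F lies to the right of N in period 2, so the across-period effect alone puts F higher.
Approximate values (Pauling): N 3.04, F 3.98, Ga 1.81, Sn 1.96, I 2.66.
So from highest to lowest: F > N > I > Sn > Ga.

F, N, I, Sn, Ga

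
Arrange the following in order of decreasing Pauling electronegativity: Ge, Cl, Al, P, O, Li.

O, Cl, P, Ge, Al, Li

Li is in period 2, group 1; O is in period 2, group 16; Al is in period 3, group 13; P is in period 3, group 15; Cl is in period 3, group 17; Ge is in period 4, group 14.
EN rises left→right (higher Z_eff, smaller atoms) and falls top→bottom (larger, more shielded atoms).
Here both period and group differ, so the two effects have to be weighed against each other.
Al > Li: the two effects oppose for this pair; the across-period effect wins (1.61 vs 0.98).
Ge > Al: period and group pull opposite ways; the across-period shift dominates (2.01 vs 1.61).
P > Ge: both effects reinforce here, so P is clearly the higher of the two.
Cl > P: both are in period 3; the period trend gives Cl the larger value.
O > Cl: period and group pull opposite ways; the down-group shift dominates (3.44 vs 3.16).
Approximate values (Pauling): Li 0.98, O 3.44, Al 1.61, P 2.19, Cl 3.16, Ge 2.01.
So from highest to lowest: O > Cl > P > Ge > Al > Li.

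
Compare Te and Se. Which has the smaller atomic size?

Atomic radius shrinks across a period as nuclear charge pulls the same shell inward, and grows down a group as new shells are added.
All are in group 16, so atomic radius increases down the group.
So Se has the smaller atomic size (Se < Te).

Se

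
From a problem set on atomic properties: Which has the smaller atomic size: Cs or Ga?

Ga

Ga is in period 4, group 13; Cs is in period 6, group 1.
Atomic radius shrinks across a period as nuclear charge pulls the same shell inward, and grows down a group as new shells are added.
These span different periods and groups, so the two trends combine.
Cs > Ga: both effects reinforce here, so Cs is clearly the larger of the two.
Approximate values (pm): Ga 124, Cs 232.
So Ga has the smaller atomic size (Ga < Cs).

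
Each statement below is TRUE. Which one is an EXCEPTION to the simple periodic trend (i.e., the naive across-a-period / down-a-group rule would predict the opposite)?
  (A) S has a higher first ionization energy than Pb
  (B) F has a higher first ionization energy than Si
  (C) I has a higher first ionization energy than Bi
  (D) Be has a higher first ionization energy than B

(D)

The general trend: first ionization energy increases across a period and decreases down a group.
(A) S (period 3, group 16) vs Pb (period 6, group 14): the stated order agrees with the simple trend.
(B) F (period 2, group 17) vs Si (period 3, group 14): the stated order agrees with the simple trend.
(C) I (period 5, group 17) vs Bi (period 6, group 15): the stated order agrees with the simple trend.
(D) Be (period 2, group 2) vs B (period 2, group 13): the stated order contradicts the simple trend.
The exception is (D): removing B's lone 2p electron is easier than breaking Be's filled 2s².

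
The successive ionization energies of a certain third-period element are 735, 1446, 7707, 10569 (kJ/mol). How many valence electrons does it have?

2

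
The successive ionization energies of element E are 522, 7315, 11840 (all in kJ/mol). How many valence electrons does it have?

1

Look for the largest jump between consecutive ionization energies: IE2/IE1 ≈ 14.0, far larger than any earlier ratio.
That jump marks the point where a core electron is being removed. So the atom has 1 valence electron.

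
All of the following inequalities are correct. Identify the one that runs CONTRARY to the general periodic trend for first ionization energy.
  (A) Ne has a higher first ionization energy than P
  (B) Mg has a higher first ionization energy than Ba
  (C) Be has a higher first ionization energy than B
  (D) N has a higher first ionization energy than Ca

(C)

The general trend: first ionization energy increases across a period and decreases down a group.
(A) Ne (period 2, group 18) vs P (period 3, group 15): the stated order agrees with the simple trend.
(B) Mg (period 3, group 2) vs Ba (period 6, group 2): the stated order agrees with the simple trend.
(C) Be (period 2, group 2) vs B (period 2, group 13): the stated order contradicts the simple trend.
(D) N (period 2, group 15) vs Ca (period 4, group 2): the stated order agrees with the simple trend.
The exception is (C): removing B's lone 2p electron is easier than breaking Be's filled 2s².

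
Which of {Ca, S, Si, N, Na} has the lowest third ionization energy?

Si

After 2 electrons have been removed, what remains? Ca²⁺ is the bare [Ar] core; S²⁺ still has 4 valence electrons; Si²⁺ still has 2 valence electrons; N²⁺ still has 3 valence electrons; Na²⁺ is already 1 electron into the core.
Pulling an electron out of a noble-gas core costs far more than removing a remaining valence electron, so Ca and Na sit at the high end of IE_3.
Valence configurations: S²⁺ [Ne]3s²3p², Si²⁺ [Ne]3s², N²⁺ [He]2s²2p¹.
Approximate IE_3 values (kJ/mol): Ca 4912, S 3357, Si 3232, N 4578, Na 6910.
Overall IE_3 order: Si < S < N < Ca < Na.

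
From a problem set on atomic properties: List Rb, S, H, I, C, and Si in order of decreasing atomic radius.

Rb > I > Si > S > C > H

H is in period 1, group 1; C is in period 2, group 14; Si is in period 3, group 14; S is in period 3, group 16; Rb is in period 5, group 1; I is in period 5, group 17.
Across a period the added protons contract the valence shell; down a group each new principal shell makes the atom larger.
These span different periods and groups, so the two trends combine.
C > H: the two effects oppose for this pair; the down-group effect wins (75 vs 32 pm).
S > C: the two effects oppose for this pair; the down-group effect wins (103 vs 75 pm).
Si > S: both are in period 3; the period trend gives Si the larger value.
I > Si: the two effects oppose for this pair; the down-group effect wins (133 vs 116 pm).
Rb > I: Rb lies to the left of I in period 5, so the across-period effect alone puts Rb larger.
For reference (pm): H 32, C 75, Si 116, S 103, Rb 210, I 133.
So from largest to smallest: Rb > I > Si > S > C > H.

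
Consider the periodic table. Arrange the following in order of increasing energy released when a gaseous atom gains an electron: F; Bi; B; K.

B < K < Bi < F

B is in period 2, group 13; F is in period 2, group 17; K is in period 4, group 1; Bi is in period 6, group 15.
Electron affinity generally becomes more exothermic across a period toward the halogens and less exothermic down a group.
Neither a single period nor a single group — weigh both effects.
K > B: this pair runs against the simple trend — see the exception note.
Bi > K: period and group pull opposite ways; the across-period shift dominates (91 vs 48 kJ/mol).
F > Bi: relative to Bi, both the across-period and down-group shifts push F's electron affinity up.
Note the exception: K has a higher electron affinity than B, contrary to the simple trend — B's ns²np¹ configuration gives only a small electron affinity — the sparsely filled np subshell binds an added electron weakly.
For reference (kJ/mol): B 27, F 328, K 48, Bi 91.
So from lowest to highest: B < K < Bi < F.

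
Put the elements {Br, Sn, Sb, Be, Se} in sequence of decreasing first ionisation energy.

Be is in period 2, group 2; Se is in period 4, group 16; Br is in period 4, group 17; Sn is in period 5, group 14; Sb is in period 5, group 15.
Across a period the outer electron is held more tightly (higher IE₁); down a group it sits in a higher shell, more shielded, and comes off more easily.
These span different periods and groups, so the two trends combine.
Sb > Sn: Sb lies to the right of Sn in period 5, so the across-period effect alone puts Sb higher.
Be > Sb: period and group pull opposite ways; the down-group shift dominates (900 vs 831 kJ/mol).
Se > Be: the two effects oppose for this pair; the across-period effect wins (941 vs 900 kJ/mol).
Br > Se: Br lies to the right of Se in period 4, so the across-period effect alone puts Br higher.
Approximate values (kJ/mol): Be 900, Se 941, Br 1140, Sn 709, Sb 831.
So from highest to lowest: Br > Se > Be > Sb > Sn.

Br > Se > Be > Sb > Sn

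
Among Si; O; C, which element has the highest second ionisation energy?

IE_2 is the cost of taking one more electron from the +1 cation: Si⁺ still has 3 valence electrons; O⁺ still has 5 valence electrons; C⁺ still has 3 valence electrons.
All are still removing valence electrons, so compare the +1 ions as you would atoms: IE_2 generally rises across a period (higher Z_eff) and falls down a group (larger shell), subject to the usual subshell exceptions.
Valence configurations: Si⁺ [Ne]3s²3p¹, O⁺ [He]2s²2p³, C⁺ [He]2s²2p¹.
Approximate IE_2 values (kJ/mol): Si 1577, O 3388, C 2353.
Putting it together, IE_2: Si < C < O.

O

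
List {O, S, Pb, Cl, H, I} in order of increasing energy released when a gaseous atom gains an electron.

H is in period 1, group 1; O is in period 2, group 16; S is in period 3, group 16; Cl is in period 3, group 17; I is in period 5, group 17; Pb is in period 6, group 14.
Electron affinity generally becomes more exothermic across a period toward the halogens and less exothermic down a group.
Neither a single period nor a single group — weigh both effects.
H > Pb: period and group pull opposite ways; the down-group shift dominates (73 vs 35 kJ/mol).
O > H: period and group pull opposite ways; the across-period shift dominates (141 vs 73 kJ/mol).
S > O: this pair runs against the simple trend — see the exception note.
I > S: period and group pull opposite ways; the across-period shift dominates (295 vs 200 kJ/mol).
Cl > I: they share group 17; the group trend gives Cl the larger value.
Note the exception: S has a higher electron affinity than O, contrary to the simple trend — the compact 2p subshell of O repels the added electron more than S's larger 3p does.
For reference (kJ/mol): H 73, O 141, S 200, Cl 349, I 295, Pb 35.
So from lowest to highest: Pb < H < O < S < I < Cl.

Pb < H < O < S < I < Cl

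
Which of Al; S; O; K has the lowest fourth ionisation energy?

S

The fourth ionization energy removes an electron from the +3 ion. For each element: Al³⁺ is the bare [Ne] core; S³⁺ still has 3 valence electrons; O³⁺ still has 3 valence electrons; K³⁺ is already 2 electrons into the core.
Usually core removal costs more than valence removal, but here the competition is close: a tightly held n=2 valence electron can cost more to remove than an n=3 core electron, so the actual values have to decide it.
Valence configurations: S³⁺ [Ne]3s²3p¹, O³⁺ [He]2s²2p¹.
The numbers (kJ/mol): Al 11577, S 4556, O 7469, K 5877.
Overall IE_4 order: S < K < O < Al.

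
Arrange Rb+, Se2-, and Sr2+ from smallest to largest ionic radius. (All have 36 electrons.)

Sr2+, Rb+, Se2-

All of these have 36 electrons, so size is governed by nuclear charge alone: the more protons, the stronger the pull on the same electron cloud, and the smaller the ion.
Nuclear charges: Sr2+ (Z=38), Rb+ (Z=37), Se2- (Z=34).
Smallest to largest: Sr2+ < Rb+ < Se2-.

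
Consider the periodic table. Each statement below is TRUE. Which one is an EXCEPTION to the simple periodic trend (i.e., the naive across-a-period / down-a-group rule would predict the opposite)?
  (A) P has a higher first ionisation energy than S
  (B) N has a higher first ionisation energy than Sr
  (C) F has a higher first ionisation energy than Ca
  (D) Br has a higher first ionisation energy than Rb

(A)

The general trend: first ionisation energy increases across a period and decreases down a group.
(A) P (period 3, group 15) vs S (period 3, group 16): the stated order contradicts the simple trend.
(B) N (period 2, group 15) vs Sr (period 5, group 2): the stated order agrees with the simple trend.
(C) F (period 2, group 17) vs Ca (period 4, group 2): the stated order agrees with the simple trend.
(D) Br (period 4, group 17) vs Rb (period 5, group 1): the stated order agrees with the simple trend.
The exception is (A): S (3p⁴) ionizes more easily than half-filled P (3p³) because the paired 3p electron in S is pushed out by e⁻–e⁻ repulsion.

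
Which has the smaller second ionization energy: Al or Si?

Si

IE_2 is the cost of taking one more electron from the +1 cation: Al⁺ still has 2 valence electrons; Si⁺ still has 3 valence electrons.
All are still removing valence electrons, so compare the +1 ions as you would atoms: IE_2 generally rises across a period (higher Z_eff) and falls down a group (larger shell), subject to the usual subshell exceptions.
Valence configurations: Al⁺ [Ne]3s², Si⁺ [Ne]3s²3p¹.
Si⁺ loses a lone 3p electron whereas Al⁺ must break into a filled 3s² pair, so IE_2(Al) > IE_2(Si) even though Si has the higher nuclear charge.
The numbers (kJ/mol): Al 1817, Si 1577.
Overall IE_2 order: Si < Al.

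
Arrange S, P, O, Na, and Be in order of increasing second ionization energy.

IE_2 is the cost of taking one more electron from the +1 cation: S⁺ still has 5 valence electrons; P⁺ still has 4 valence electrons; O⁺ still has 5 valence electrons; Na⁺ is the bare [Ne] core; Be⁺ still has 1 valence electron.
Breaking into a closed-shell core is much more expensive than removing a leftover valence electron — Na has the largest IE_2 here.
Valence configurations: S⁺ [Ne]3s²3p³, P⁺ [Ne]3s²3p², O⁺ [He]2s²2p³, Be⁺ [He]2s¹.
The numbers (kJ/mol): S 2252, P 1907, O 3388, Na 4562, Be 1757.
So the second ionization energies run Be < P < S < O < Na.

Be, P, S, O, Na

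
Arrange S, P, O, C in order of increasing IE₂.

P, S, C, O

Consider each +1 ion: S⁺ still has 5 valence electrons; P⁺ still has 4 valence electrons; O⁺ still has 5 valence electrons; C⁺ still has 3 valence electrons.
All are still removing valence electrons, so compare the +1 ions as you would atoms: IE_2 generally rises across a period (higher Z_eff) and falls down a group (larger shell), subject to the usual subshell exceptions.
Valence configurations: S⁺ [Ne]3s²3p³, P⁺ [Ne]3s²3p², O⁺ [He]2s²2p³, C⁺ [He]2s²2p¹.
Approximate IE_2 values (kJ/mol): S 2252, P 1907, O 3388, C 2353.
Putting it together, IE_2: P < S < C < O.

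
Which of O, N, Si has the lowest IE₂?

Si

The second ionization energy removes an electron from the +1 ion. For each element: O⁺ still has 5 valence electrons; N⁺ still has 4 valence electrons; Si⁺ still has 3 valence electrons.
All are still removing valence electrons, so compare the +1 ions as you would atoms: IE_2 generally rises across a period (higher Z_eff) and falls down a group (larger shell), subject to the usual subshell exceptions.
Valence configurations: O⁺ [He]2s²2p³, N⁺ [He]2s²2p², Si⁺ [Ne]3s²3p¹.
Approximate IE_2 values (kJ/mol): O 3388, N 2856, Si 1577.
Hence IE_2: Si < N < O.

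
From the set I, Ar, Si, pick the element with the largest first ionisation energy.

Ar

Si is in period 3, group 14; Ar is in period 3, group 18; I is in period 5, group 17.
First ionization energy rises across a period (greater Z_eff holds electrons more tightly) and falls down a group (valence electrons are farther from the nucleus).
Neither a single period nor a single group — weigh both effects.
I > Si: period and group pull opposite ways; the across-period shift dominates (1008 vs 786 kJ/mol).
Ar > I: both effects reinforce here, so Ar is clearly the higher of the two.
Approximate values (kJ/mol): Si 786, Ar 1521, I 1008.
The largest first ionisation energy among these belongs to Ar.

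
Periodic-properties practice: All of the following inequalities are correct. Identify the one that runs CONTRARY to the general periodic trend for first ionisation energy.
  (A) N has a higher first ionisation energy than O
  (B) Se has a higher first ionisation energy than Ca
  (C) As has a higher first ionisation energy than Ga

The general trend: first ionisation energy increases across a period and decreases down a group.
(A) N (period 2, group 15) vs O (period 2, group 16): the stated order contradicts the simple trend.
(B) Se (period 4, group 16) vs Ca (period 4, group 2): the stated order agrees with the simple trend.
(C) As (period 4, group 15) vs Ga (period 4, group 13): the stated order agrees with the simple trend.
The exception is (A): pairing an electron in O's 2p⁴ costs repulsion energy, so O ionizes more easily than half-filled N (2p³).

(A)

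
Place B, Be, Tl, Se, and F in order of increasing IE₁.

Tl < B < Be < Se < F

IE₁ increases left→right with effective nuclear charge and decreases top→bottom as the valence shell moves farther out.
Neither a single period nor a single group — weigh both effects.
B > Tl: they share group 13; the group trend gives B the larger value.
Be > B: this pair runs against the simple trend — see the exception note.
Se > Be: the two effects oppose for this pair; the across-period effect wins (941 vs 900 kJ/mol).
F > Se: both effects reinforce here, so F is clearly the higher of the two.
Note the exception: Be has a higher first ionization energy than B, contrary to the simple trend — removing B's lone 2p electron is easier than breaking Be's filled 2s².
Approximate values (kJ/mol): Be 900, B 801, F 1681, Se 941, Tl 589.
So from lowest to highest: Tl < B < Be < Se < F.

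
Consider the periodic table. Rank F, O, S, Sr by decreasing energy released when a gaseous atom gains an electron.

F, S, O, Sr

O is in period 2, group 16; F is in period 2, group 17; S is in period 3, group 16; Sr is in period 5, group 2.
Electron affinity generally becomes more exothermic across a period toward the halogens and less exothermic down a group.
Neither a single period nor a single group — weigh both effects.
O > Sr: relative to Sr, both the across-period and down-group shifts push O's electron affinity up.
S > O: this pair runs against the simple trend — see the exception note.
F > S: both effects reinforce here, so F is clearly the higher of the two.
Note the exception: S has a higher electron affinity than O, contrary to the simple trend — the compact 2p subshell of O repels the added electron more than S's larger 3p does.
Approximate values (kJ/mol): O 141, F 328, S 200, Sr 5.
So from highest to lowest: F > S > O > Sr.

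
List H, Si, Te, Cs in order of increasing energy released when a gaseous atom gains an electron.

Cs < H < Si < Te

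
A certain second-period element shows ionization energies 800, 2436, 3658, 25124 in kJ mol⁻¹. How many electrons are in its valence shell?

Look for the largest jump between consecutive ionization energies: IE4/IE3 ≈ 6.9, far larger than any earlier ratio.
That jump marks the point where a core electron is being removed. So the atom has 3 valence electrons.

3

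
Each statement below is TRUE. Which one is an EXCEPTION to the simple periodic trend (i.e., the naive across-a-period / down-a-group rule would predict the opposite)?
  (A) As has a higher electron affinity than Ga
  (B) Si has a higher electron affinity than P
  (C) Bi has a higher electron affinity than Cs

The general trend: electron affinity increases across a period and decreases down a group.
(A) As (period 4, group 15) vs Ga (period 4, group 13): the stated order agrees with the simple trend.
(B) Si (period 3, group 14) vs P (period 3, group 15): the stated order contradicts the simple trend.
(C) Bi (period 6, group 15) vs Cs (period 6, group 1): the stated order agrees with the simple trend.
The exception is (B): adding an electron to P's half-filled 3p³ is unfavourable, so Si (3p²) has the more exothermic EA.

(B)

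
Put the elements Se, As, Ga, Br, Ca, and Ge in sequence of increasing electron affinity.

Adding an electron releases more energy for atoms nearer the top right (short of the noble gases).
All lie in period 4; the across-period trend (electron affinity increases left to right) applies, with the exception below.
Note the exception: Ge has a higher electron affinity than As, contrary to the simple trend — adding an electron to As's half-filled 4p³ is unfavourable, so Ge (4p²) has the more exothermic EA.
Approximate values (kJ/mol): Ca 2, Ga 29, Ge 119, As 78, Se 195, Br 325.
So from lowest to highest: Ca < Ga < As < Ge < Se < Br.

Ca, Ga, As, Ge, Se, Br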